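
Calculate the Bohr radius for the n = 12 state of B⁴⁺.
1.524030 nm (or 15.240304 Å)

The Bohr radius formula is:
r_n = n² a₀ / Z

where a₀ = 0.052917721 nm is the Bohr radius.

For B⁴⁺ (Z = 5) at n = 12:
r_12 = 12² × 0.052917721 nm / 5
r_12 = 144 × 0.052917721 nm / 5
r_12 = 7.6201518 nm / 5
r_12 = 1.524030 nm

The electron orbits at approximately 1.524030 nm from the nucleus.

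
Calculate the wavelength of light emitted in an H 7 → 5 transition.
4651.24911 nm

First, find the transition energy using E_n = -13.6057 / n² eV:
E_7 = -13.6057 / 7² = -0.27766734694 eV
E_5 = -13.6057 / 5² = -0.54422800000 eV

Photon energy: |ΔE| = |E_5 - E_7| = 0.26656065306 eV

Convert to wavelength using E = hc/λ with hc = 1239.84 eV·nm:
λ = hc/E = 1239.84 eV·nm / 0.26656065306 eV
λ = 4651.24911 nm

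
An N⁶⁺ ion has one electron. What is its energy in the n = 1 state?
-666.679 eV

For hydrogen-like ions, the energy levels scale with Z²:
E_n = -13.6057 Z² / n² eV

For N⁶⁺ (Z = 7) at n = 1:
E_1 = -13.6057 × 7² / 1²
E_1 = -13.6057 × 49 / 1
E_1 = -666.6793 / 1
E_1 = -666.679 eV

The energy is 49 times more negative than hydrogen at the same n due to the stronger nuclear charge.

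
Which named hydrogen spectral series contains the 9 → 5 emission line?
Pfund series

The spectral series in hydrogen are named based on the final (lower) energy level:
- Lyman series: n_final = 1 (ultraviolet)
- Balmer series: n_final = 2 (visible/near-UV)
- Paschen series: n_final = 3 (infrared)
- Brackett series: n_final = 4 (infrared)
- Pfund series: n_final = 5 (far infrared)

Since this transition ends at n = 5, it belongs to the Pfund series.

For reference, this 9 → 5 line has photon energy
ΔE = 13.6057 eV × (1/5² - 1/9²) = 0.3762563951 eV,
corresponding to wavelength λ = hc/ΔE = 1239.84 eV·nm / 0.3762563951 eV = 3295.1998 nm in the far infrared region.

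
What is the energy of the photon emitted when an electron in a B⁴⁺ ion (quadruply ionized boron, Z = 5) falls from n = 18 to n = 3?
36.74 eV

The energy levels are E_n = -13.6057 Z² eV / n².

Energy at n = 18: E_18 = -13.6057 × 5² / 18² = -1.04982 eV
Energy at n = 3: E_3 = -13.6057 × 5² / 3² = -37.79361 eV

For emission (electron falling to lower state), the photon energy is:
E_photon = E_18 - E_3 = |-1.04982 - (-37.79361)|
E_photon = 36.74 eV

This energy is carried away by the emitted photon.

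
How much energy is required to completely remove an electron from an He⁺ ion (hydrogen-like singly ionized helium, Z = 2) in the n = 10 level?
0.54 eV

The ionization energy is the energy needed to remove the electron completely (n → ∞).

For a hydrogen-like ion with Z = 2, E_n = -13.6057 Z² / n² eV.

At n = 10: E_10 = -13.6057 × 2² / 10² = -0.54423 eV
At n = ∞: E_∞ = 0 eV

Ionization energy = E_∞ - E_10 = 0 - (-0.54423) = 0.54423 eV
Ionization energy ≈ 0.54 eV

This is also called the binding energy of the electron in state n = 10.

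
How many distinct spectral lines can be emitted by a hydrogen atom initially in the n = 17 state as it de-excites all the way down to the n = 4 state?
91

The electron can occupy levels n = 4, 5, ..., 17 during de-excitation — that is m = 17 - 4 + 1 = 14 distinct levels.

The number of distinct spectral lines equals the number of ways to choose 2 of these m levels (each pair gives one possible emission transition):

Number of lines = m(m-1)/2 = 14×13/2 = 91

These correspond to all possible transitions between the 14 levels:
17 → 16, 17 → 15, 17 → 14, 17 → 13, 17 → 12, 17 → 11, 17 → 10, 17 → 9...

Each transition produces a photon with a unique energy (and thus wavelength). This count does not depend on Z.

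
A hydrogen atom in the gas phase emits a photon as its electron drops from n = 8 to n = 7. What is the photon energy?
0.07 eV

The energy levels are E_n = -13.6057 eV / n².

Energy at n = 8: E_8 = -13.6057 / 8² = -0.21259 eV
Energy at n = 7: E_7 = -13.6057 / 7² = -0.27767 eV

For emission (electron falling to lower state), the photon energy is:
E_photon = E_8 - E_7 = |-0.21259 - (-0.27767)|
E_photon = 0.07 eV

This energy is carried away by the emitted photon.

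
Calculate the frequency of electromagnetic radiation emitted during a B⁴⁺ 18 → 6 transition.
2.0308e+15 Hz

First, find the transition energy:
E_18 = -13.6057 × 5² / 18² = -1.04982253 eV
E_6 = -13.6057 × 5² / 6² = -9.44840278 eV
|ΔE| = |E_6 - E_18| = 8.39858025 eV

Convert to Joules: E = 8.39858025 eV × (1.602177 × 10⁻¹⁹ J/eV) = 1.345601e-18 J

Using E = hf:
f = E/h = 1.345601e-18 J / (6.62607 × 10⁻³⁴ J·s)
f = 2.0308e+15 Hz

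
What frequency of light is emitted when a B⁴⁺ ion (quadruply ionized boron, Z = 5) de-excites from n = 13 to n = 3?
8.65e+15 Hz

First, find the transition energy:
E_13 = -13.6057 × 5² / 13² = -2.012678 eV
E_3 = -13.6057 × 5² / 3² = -37.793611 eV
|ΔE| = |E_3 - E_13| = 35.780933 eV

Convert to Joules: E = 35.780933 eV × (1.602177 × 10⁻¹⁹ J/eV) = 5.7327e-18 J

Using E = hf:
f = E/h = 5.7327e-18 J / (6.62607 × 10⁻³⁴ J·s)
f = 8.65e+15 Hz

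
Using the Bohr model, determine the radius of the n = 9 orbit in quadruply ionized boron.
0.8573 nm (or 8.5727 Å)

The Bohr radius formula is:
r_n = n² a₀ / Z

where a₀ = 0.0529177 nm is the Bohr radius.

For B⁴⁺ (Z = 5) at n = 9:
r_9 = 9² × 0.0529177 nm / 5
r_9 = 81 × 0.0529177 nm / 5
r_9 = 4.28633 nm / 5
r_9 = 0.8573 nm

The electron orbits at approximately 0.8573 nm from the nucleus.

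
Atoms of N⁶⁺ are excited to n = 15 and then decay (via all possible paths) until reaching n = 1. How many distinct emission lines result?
105

The electron can occupy levels n = 1, 2, ..., 15 during de-excitation — that is m = 15 - 1 + 1 = 15 distinct levels.

The number of distinct spectral lines equals the number of ways to choose 2 of these m levels (each pair gives one possible emission transition):

Number of lines = m(m-1)/2 = 15×14/2 = 105

These correspond to all possible transitions between the 15 levels:
15 → 14, 15 → 13, 15 → 12, 15 → 11, 15 → 10, 15 → 9, 15 → 8, 15 → 7...

Each transition produces a photon with a unique energy (and thus wavelength). This count does not depend on Z.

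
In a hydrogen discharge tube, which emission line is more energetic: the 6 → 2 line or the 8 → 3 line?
6 → 2

Calculate the energy for each transition:

Transition 6 → 2:
ΔE₁ = |E_2 - E_6| = |-13.6057/2² - (-13.6057/6²)|
ΔE₁ = |-3.4014250000 - (-0.3779361111)| = 3.0234889 eV

Transition 8 → 3:
ΔE₂ = |E_3 - E_8| = |-13.6057/3² - (-13.6057/8²)|
ΔE₂ = |-1.5117444444 - (-0.2125890625)| = 1.2991554 eV

Since 3.0234889 eV > 1.2991554 eV, the transition 6 → 2 emits the more energetic photon.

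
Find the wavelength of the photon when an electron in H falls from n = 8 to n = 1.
92.57297 nm

First, find the transition energy using E_n = -13.6057 / n² eV:
E_8 = -13.6057 / 8² = -0.2125891 eV
E_1 = -13.6057 / 1² = -13.6057000 eV

Photon energy: |ΔE| = |E_1 - E_8| = 13.3931109 eV

Convert to wavelength using E = hc/λ with hc = 1239.84 eV·nm:
λ = hc/E = 1239.84 eV·nm / 13.3931109 eV
λ = 92.57297 nm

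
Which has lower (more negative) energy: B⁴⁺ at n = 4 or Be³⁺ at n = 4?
B⁴⁺ at n = 4 (E = -21.2589 eV)

Using E_n = -13.6057 Z² / n² eV:

B⁴⁺ (Z = 5) at n = 4:
E = -13.6057 × 5² / 4² = -13.6057 × 25 / 16 = -21.2589063 eV

Be³⁺ (Z = 4) at n = 4:
E = -13.6057 × 4² / 4² = -13.6057 × 16 / 16 = -13.6057000 eV

Since -21.2589063 eV < -13.6057000 eV,
B⁴⁺ at n = 4 is more tightly bound (requires more energy to ionize).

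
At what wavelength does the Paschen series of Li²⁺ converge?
91.126513 nm

The series limit corresponds to the transition from n = ∞ to n = 3.
This is the highest energy (shortest wavelength) transition in the Paschen series.

E_∞ = 0 eV
E_3 = -13.6057 × 3² / 3² = -13.60570000 eV

Energy at series limit:
ΔE = E_∞ - E_3 = 0 - (-13.60570000) = 13.60570000 eV
λ = hc/E = 1239.84 eV·nm / 13.60570000 eV = 91.126513 nm

This energy equals the ionization energy from the n = 3 state of Li²⁺.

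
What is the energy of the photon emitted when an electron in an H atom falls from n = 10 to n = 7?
0.142 eV

The energy levels are E_n = -13.6057 eV / n².

Energy at n = 10: E_10 = -13.6057 / 10² = -0.136057 eV
Energy at n = 7: E_7 = -13.6057 / 7² = -0.277667 eV

For emission (electron falling to lower state), the photon energy is:
E_photon = E_10 - E_7 = |-0.136057 - (-0.277667)|
E_photon = 0.142 eV

This energy is carried away by the emitted photon.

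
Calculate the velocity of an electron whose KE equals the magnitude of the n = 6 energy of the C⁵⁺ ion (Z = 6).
2.188e+06 m/s (or 0.73% of c)

The binding energy at n = 6 for C⁵⁺ is:
E_6 = -13.6057 × 6²/6² = -13.60570 eV
|E_6| = 13.60570 eV

Convert to Joules:
KE = 13.60570 eV × (1.602177 × 10⁻¹⁹ J/eV) = 2.17987e-18 J

Using KE = ½mv²:
v = √(2·KE/m_e)
v = √(2 × 2.17987e-18 J / 9.10938 × 10⁻³¹ kg)
v = 2.188e+06 m/s

This is approximately 0.73% the speed of light.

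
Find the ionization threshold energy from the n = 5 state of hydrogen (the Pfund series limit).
0.544 eV

The series limit corresponds to the transition from n = ∞ to n = 5.
This is the highest energy (shortest wavelength) transition in the Pfund series.

E_∞ = 0 eV
E_5 = -13.6057 / 5² = -0.544 eV

Energy at series limit:
ΔE = E_∞ - E_5 = 0 - (-0.544) = 0.544 eV

This energy equals the ionization energy from the n = 5 state of hydrogen.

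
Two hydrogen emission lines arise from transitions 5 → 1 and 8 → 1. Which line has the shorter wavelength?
8 → 1

Calculate the energy for each transition:

Transition 5 → 1:
ΔE₁ = |E_1 - E_5| = |-13.6057/1² - (-13.6057/5²)|
ΔE₁ = |-13.60570000 - (-0.54422800)| = 13.06147 eV

Transition 8 → 1:
ΔE₂ = |E_1 - E_8| = |-13.6057/1² - (-13.6057/8²)|
ΔE₂ = |-13.60570000 - (-0.21258906)| = 13.39311 eV

Since 13.39311 eV > 13.06147 eV, the transition 8 → 1 emits the more energetic photon.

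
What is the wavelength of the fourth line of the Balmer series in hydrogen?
410.07 nm

The lines of a series are numbered from the longest wavelength (smallest ΔE) outward; the fourth line is the transition from n = n_f + 4 to n_f.
The Balmer series has all transitions ending at n_f = 2.

For H, the fourth line (δ-line) is the jump from n = 6 to n = 2:
E_6 = -13.6057 / 6² = -0.377936 eV
E_2 = -13.6057 / 2² = -3.401425 eV
ΔE = E_6 - E_2 = 3.023489 eV

λ = hc/E = 1239.84 eV·nm / 3.023489 eV
λ = 410.07 nm

This is the δ-line of the Balmer series in H.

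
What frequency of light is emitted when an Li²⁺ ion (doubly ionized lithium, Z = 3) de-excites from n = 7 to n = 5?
5.80087e+14 Hz

First, find the transition energy:
E_7 = -13.6057 × 3² / 7² = -2.49900612 eV
E_5 = -13.6057 × 3² / 5² = -4.89805200 eV
|ΔE| = |E_5 - E_7| = 2.39904588 eV

Convert to Joules: E = 2.39904588 eV × (1.602177 × 10⁻¹⁹ J/eV) = 3.8436961e-19 J

Using E = hf:
f = E/h = 3.8436961e-19 J / (6.62607 × 10⁻³⁴ J·s)
f = 5.80087e+14 Hz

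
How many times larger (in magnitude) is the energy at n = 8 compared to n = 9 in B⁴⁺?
1.265625

Using E_n = -13.6057 Z² / n² eV with Z = 5:

E_8 = -13.6057 × 5² / 8² = -340.1425 / 64 = -5.31472656250 eV
E_9 = -13.6057 × 5² / 9² = -340.1425 / 81 = -4.19929012346 eV

The ratio is:
E_8/E_9 = (-5.31472656250) / (-4.19929012346)
E_8/E_9 = (-340.1425/64) / (-340.1425/81)
E_8/E_9 = 81/64
E_8/E_9 = 1.265625
(Note: the Z² factors cancel in the ratio.)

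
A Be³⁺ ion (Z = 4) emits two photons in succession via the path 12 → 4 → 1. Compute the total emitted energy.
216.17946 eV

The energy levels of Be³⁺ are E_n = -13.6057 × 4² / n² eV.

First transition (12 → 4):
ΔE₁ = |E_4 - E_12|
ΔE₁ = |-13.60570000000 - (-1.51174444444)| = 12.09395556 eV

Second transition (4 → 1):
ΔE₂ = |E_1 - E_4|
ΔE₂ = |-217.69120000000 - (-13.60570000000)| = 204.08550000 eV

Total energy released:
E_total = ΔE₁ + ΔE₂ = 12.09395556 + 204.08550000 = 216.17946 eV

Note: This equals the direct transition 12 → 1: 216.17946 eV ✓
Energy is conserved regardless of the path taken.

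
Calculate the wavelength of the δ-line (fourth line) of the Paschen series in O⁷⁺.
15.69797 nm

The lines of a series are numbered from the longest wavelength (smallest ΔE) outward; the fourth line is the transition from n = n_f + 4 to n_f.
The Paschen series has all transitions ending at n_f = 3.

For O⁷⁺ (Z = 8), the fourth line (δ-line) is the jump from n = 7 to n = 3:
E_7 = -13.6057 × 8² / 7² = -17.7707102 eV
E_3 = -13.6057 × 8² / 3² = -96.7516444 eV
ΔE = E_7 - E_3 = 78.9809342 eV

λ = hc/E = 1239.84 eV·nm / 78.9809342 eV
λ = 15.69797 nm

This is the δ-line of the Paschen series in O⁷⁺.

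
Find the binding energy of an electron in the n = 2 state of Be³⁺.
54.423 eV

The ionization energy is the energy needed to remove the electron completely (n → ∞).

For a hydrogen-like ion with Z = 4, E_n = -13.6057 Z² / n² eV.

At n = 2: E_2 = -13.6057 × 4² / 2² = -54.422800 eV
At n = ∞: E_∞ = 0 eV

Ionization energy = E_∞ - E_2 = 0 - (-54.422800) = 54.422800 eV
Ionization energy ≈ 54.423 eV

This is also called the binding energy of the electron in state n = 2.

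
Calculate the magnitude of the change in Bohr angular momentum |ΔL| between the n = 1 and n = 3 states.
2.10914e-34 J·s (or 2ℏ)

In the Bohr model, L_n = nℏ where ℏ = 1.0545718e-34 J·s.

L_3 = 3ℏ = 3.1637154e-34 J·s
L_1 = 1ℏ = 1.0545718e-34 J·s

ΔL = L_3 - L_1 = (3 - 1)ℏ = 2ℏ
ΔL = 2 × 1.0545718e-34 J·s = 2.10914e-34 J·s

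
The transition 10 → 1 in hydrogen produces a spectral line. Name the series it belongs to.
Lyman series

The spectral series in hydrogen are named based on the final (lower) energy level:
- Lyman series: n_final = 1 (ultraviolet)
- Balmer series: n_final = 2 (visible/near-UV)
- Paschen series: n_final = 3 (infrared)
- Brackett series: n_final = 4 (infrared)
- Pfund series: n_final = 5 (far infrared)

Since this transition ends at n = 1, it belongs to the Lyman series.

For reference, this 10 → 1 line has photon energy
ΔE = 13.6057 eV × (1/1² - 1/10²) = 13.4696 eV,
corresponding to wavelength λ = hc/ΔE = 1239.84 eV·nm / 13.4696 eV = 92.05 nm in the ultraviolet region.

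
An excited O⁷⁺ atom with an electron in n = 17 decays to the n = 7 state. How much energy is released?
14.757683 eV

The energy levels are E_n = -13.6057 Z² eV / n².

Energy at n = 17: E_17 = -13.6057 × 8² / 17² = -3.013026990 eV
Energy at n = 7: E_7 = -13.6057 × 8² / 7² = -17.770710204 eV

For emission (electron falling to lower state), the photon energy is:
E_photon = E_17 - E_7 = |-3.013026990 - (-17.770710204)|
E_photon = 14.757683 eV

This energy is carried away by the emitted photon.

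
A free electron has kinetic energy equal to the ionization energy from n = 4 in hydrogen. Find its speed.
5.469e+05 m/s (or 0.18243% of c)

The binding energy at n = 4 for hydrogen is:
E_4 = -13.6057/4² = -0.8503563 eV
|E_4| = 0.8503563 eV

Convert to Joules:
KE = 0.8503563 eV × (1.602177 × 10⁻¹⁹ J/eV) = 1.36242e-19 J

Using KE = ½mv²:
v = √(2·KE/m_e)
v = √(2 × 1.36242e-19 J / 9.10938 × 10⁻³¹ kg)
v = 5.469e+05 m/s

This is approximately 0.18243% the speed of light.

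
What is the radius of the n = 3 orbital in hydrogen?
0.4763 nm (or 4.7626 Å)

The Bohr radius formula is:
r_n = n² a₀ / Z

where a₀ = 0.0529177 nm is the Bohr radius.

For H (Z = 1) at n = 3:
r_3 = 3² × 0.0529177 nm / 1
r_3 = 9 × 0.0529177 nm / 1
r_3 = 0.47626 nm / 1
r_3 = 0.4763 nm

The electron orbits at approximately 0.4763 nm from the nucleus.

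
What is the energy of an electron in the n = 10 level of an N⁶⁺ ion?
-6.667 eV

For hydrogen-like ions, the energy levels scale with Z²:
E_n = -13.6057 Z² / n² eV

For N⁶⁺ (Z = 7) at n = 10:
E_10 = -13.6057 × 7² / 10²
E_10 = -13.6057 × 49 / 100
E_10 = -666.6793 / 100
E_10 = -6.667 eV

The energy is 49 times more negative than hydrogen at the same n due to the stronger nuclear charge.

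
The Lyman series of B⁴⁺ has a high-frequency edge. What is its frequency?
8.225e+16 Hz

The series limit corresponds to the transition from n = ∞ to n = 1.
This is the highest energy (shortest wavelength) transition in the Lyman series.

E_∞ = 0 eV
E_1 = -13.6057 × 5² / 1² = -340.142500 eV

Energy at series limit:
ΔE = E_∞ - E_1 = 0 - (-340.142500) = 340.142500 eV
E = 340.142500 eV × (1.602177 × 10⁻¹⁹ J/eV) = 5.44968e-17 J
f = E/h = 5.44968e-17 J / (6.62607 × 10⁻³⁴ J·s) = 8.225e+16 Hz

This energy equals the ionization energy from the n = 1 state of B⁴⁺.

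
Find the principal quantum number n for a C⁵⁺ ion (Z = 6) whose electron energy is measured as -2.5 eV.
n = 14

The exact energy levels follow E_n = -13.6057 Z² / n² eV with Z = 6.

The measured value (-2.5 eV) is reported to only 2 significant figures, so we must test candidate n values and see which one matches to that precision.

Candidate energies:
  n = 12:  E = -13.6057 × 6² / 12² = -3.401425 eV
  n = 13:  E = -13.6057 × 6² / 13² = -2.898256 eV
  n = 14:  E = -13.6057 × 6² / 14² = -2.499006 eV  ← matches
  n = 15:  E = -13.6057 × 6² / 15² = -2.176912 eV
  n = 16:  E = -13.6057 × 6² / 16² = -1.913302 eV

Checking against the measurement of -2.5 eV (2 sig figs), only n = 14 agrees:
E_14 = -2.499006 eV, which rounds to -2.5 eV ✓

Therefore n = 14.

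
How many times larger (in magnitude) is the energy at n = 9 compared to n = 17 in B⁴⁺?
3.5679

Using E_n = -13.6057 Z² / n² eV with Z = 5:

E_9 = -13.6057 × 5² / 9² = -340.1425 / 81 = -4.1992901235 eV
E_17 = -13.6057 × 5² / 17² = -340.1425 / 289 = -1.1769636678 eV

The ratio is:
E_9/E_17 = (-4.1992901235) / (-1.1769636678)
E_9/E_17 = (-340.1425/81) / (-340.1425/289)
E_9/E_17 = 289/81
E_9/E_17 = 3.5679
(Note: the Z² factors cancel in the ratio.)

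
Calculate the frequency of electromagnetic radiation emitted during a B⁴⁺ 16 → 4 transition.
4.819e+15 Hz

First, find the transition energy:
E_16 = -13.6057 × 5² / 16² = -1.32868 eV
E_4 = -13.6057 × 5² / 4² = -21.25891 eV
|ΔE| = |E_4 - E_16| = 19.93023 eV

Convert to Joules: E = 19.93023 eV × (1.602177 × 10⁻¹⁹ J/eV) = 3.19318e-18 J

Using E = hf:
f = E/h = 3.19318e-18 J / (6.62607 × 10⁻³⁴ J·s)
f = 4.819e+15 Hz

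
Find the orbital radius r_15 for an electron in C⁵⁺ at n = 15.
1.9844 nm (or 19.8441 Å)

The Bohr radius formula is:
r_n = n² a₀ / Z

where a₀ = 0.0529177 nm is the Bohr radius.

For C⁵⁺ (Z = 6) at n = 15:
r_15 = 15² × 0.0529177 nm / 6
r_15 = 225 × 0.0529177 nm / 6
r_15 = 11.90648 nm / 6
r_15 = 1.9844 nm

The electron orbits at approximately 1.9844 nm from the nucleus.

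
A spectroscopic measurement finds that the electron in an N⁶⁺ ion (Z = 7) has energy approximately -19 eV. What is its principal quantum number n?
n = 6

The exact energy levels follow E_n = -13.6057 Z² / n² eV with Z = 7.

The measured value (-19 eV) is reported to only 2 significant figures, so we must test candidate n values and see which one matches to that precision.

Candidate energies:
  n = 4:  E = -13.6057 × 7² / 4² = -41.66746 eV
  n = 5:  E = -13.6057 × 7² / 5² = -26.66717 eV
  n = 6:  E = -13.6057 × 7² / 6² = -18.51887 eV  ← matches
  n = 7:  E = -13.6057 × 7² / 7² = -13.60570 eV
  n = 8:  E = -13.6057 × 7² / 8² = -10.41686 eV

Checking against the measurement of -19 eV (2 sig figs), only n = 6 agrees:
E_6 = -18.51887 eV, which rounds to -19 eV ✓

Therefore n = 6.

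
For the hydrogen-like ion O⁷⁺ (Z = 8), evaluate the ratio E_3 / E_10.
11.11111

Using E_n = -13.6057 Z² / n² eV with Z = 8:

E_3 = -13.6057 × 8² / 3² = -870.7648 / 9 = -96.75164444444 eV
E_10 = -13.6057 × 8² / 10² = -870.7648 / 100 = -8.70764800000 eV

The ratio is:
E_3/E_10 = (-96.75164444444) / (-8.70764800000)
E_3/E_10 = (-870.7648/9) / (-870.7648/100)
E_3/E_10 = 100/9
E_3/E_10 = 11.11111
(Note: the Z² factors cancel in the ratio.)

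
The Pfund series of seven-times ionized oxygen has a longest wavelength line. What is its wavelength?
116.4970 nm

The longest wavelength corresponds to the smallest energy transition in the series.
The Pfund series has all transitions ending at n_f = 5.

For O⁷⁺ (Z = 8), the first line (α-line) is the jump from n = 6 to n = 5:
E_6 = -13.6057 × 8² / 6² = -24.1879111 eV
E_5 = -13.6057 × 8² / 5² = -34.8305920 eV
ΔE = E_6 - E_5 = 10.6426809 eV

λ = hc/E = 1239.84 eV·nm / 10.6426809 eV
λ = 116.4970 nm

This is the α-line of the Pfund series in O⁷⁺.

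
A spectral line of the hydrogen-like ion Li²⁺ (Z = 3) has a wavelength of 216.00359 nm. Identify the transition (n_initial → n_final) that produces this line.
n = 8 → n = 4

First, find the photon energy from the wavelength (hc = 1239.84 eV·nm):
E = hc/λ = 1239.84 eV·nm / 216.00359 nm = 5.7399046 eV

The energy levels of Li²⁺ satisfy E_n = -13.6057 × 3² / n² eV, so an emission n_i → n_f releases
ΔE = 13.6057 × 3² × (1/n_f² − 1/n_i²) eV.

Setting ΔE equal to the photon energy:
1/n_f² − 1/n_i² = 5.7399046 / (13.6057 × 3²) = 0.046874999

Since 1/n_i² must be positive, we need 1/n_f² > 0.046874999, i.e. n_f ≤ 4. For each allowed n_f, solve n_i = (1/n_f² − 0.046874999)^(−1/2) and check whether it is a whole number:
  n_f = 1: 1/n_i² = 1.000000000 − 0.046874999 = 0.953125001 → n_i = 1.024  (not an integer) ✗
  n_f = 2: 1/n_i² = 0.250000000 − 0.046874999 = 0.203125001 → n_i = 2.219  (not an integer) ✗
  n_f = 3: 1/n_i² = 0.111111111 − 0.046874999 = 0.064236112 → n_i = 3.946  (not an integer) ✗
  n_f = 4: 1/n_i² = 0.062500000 − 0.046874999 = 0.015625001 → n_i = 8.000  → integer, n_i = 8 ✓

Only n_f = 4 gives an integer upper level, n_i = 8.

The transition is from n = 8 to n = 4 (emission).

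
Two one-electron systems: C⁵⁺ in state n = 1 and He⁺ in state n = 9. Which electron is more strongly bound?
C⁵⁺ at n = 1 (E = -489.80520 eV)

Using E_n = -13.6057 Z² / n² eV:

C⁵⁺ (Z = 6) at n = 1:
E = -13.6057 × 6² / 1² = -13.6057 × 36 / 1 = -489.80520000 eV

He⁺ (Z = 2) at n = 9:
E = -13.6057 × 2² / 9² = -13.6057 × 4 / 81 = -0.67188642 eV

Since -489.80520000 eV < -0.67188642 eV,
C⁵⁺ at n = 1 is more tightly bound (requires more energy to ionize).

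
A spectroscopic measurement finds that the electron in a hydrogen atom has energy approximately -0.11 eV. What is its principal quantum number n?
n = 11

The exact energy levels follow E_n = -13.6057 eV / n².

The measured value (-0.11 eV) is reported to only 2 significant figures, so we must test candidate n values and see which one matches to that precision.

Candidate energies:
  n = 9:  E = -13.6057/9² = -0.16797 eV
  n = 10:  E = -13.6057/10² = -0.13606 eV
  n = 11:  E = -13.6057/11² = -0.11244 eV  ← matches
  n = 12:  E = -13.6057/12² = -0.09448 eV
  n = 13:  E = -13.6057/13² = -0.08051 eV

Checking against the measurement of -0.11 eV (2 sig figs), only n = 11 agrees:
E_11 = -0.11244 eV, which rounds to -0.11 eV ✓

Therefore n = 11.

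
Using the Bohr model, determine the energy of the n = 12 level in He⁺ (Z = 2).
-0.38 eV

For hydrogen-like ions, the energy levels scale with Z²:
E_n = -13.6057 Z² / n² eV

For He⁺ (Z = 2) at n = 12:
E_12 = -13.6057 × 2² / 12²
E_12 = -13.6057 × 4 / 144
E_12 = -54.4228 / 144
E_12 = -0.38 eV

The energy is 4 times more negative than hydrogen at the same n due to the stronger nuclear charge.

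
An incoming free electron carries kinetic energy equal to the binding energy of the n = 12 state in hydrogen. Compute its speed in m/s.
1.823e+05 m/s (or 0.0608% of c)

The binding energy at n = 12 for hydrogen is:
E_12 = -13.6057/12² = -0.09448403 eV
|E_12| = 0.09448403 eV

Convert to Joules:
KE = 0.09448403 eV × (1.602177 × 10⁻¹⁹ J/eV) = 1.51380e-20 J

Using KE = ½mv²:
v = √(2·KE/m_e)
v = √(2 × 1.51380e-20 J / 9.10938 × 10⁻³¹ kg)
v = 1.823e+05 m/s

This is approximately 0.0608% the speed of light.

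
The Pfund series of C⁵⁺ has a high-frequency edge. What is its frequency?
4.737e+15 Hz

The series limit corresponds to the transition from n = ∞ to n = 5.
This is the highest energy (shortest wavelength) transition in the Pfund series.

E_∞ = 0 eV
E_5 = -13.6057 × 6² / 5² = -19.59221 eV

Energy at series limit:
ΔE = E_∞ - E_5 = 0 - (-19.59221) = 19.59221 eV
E = 19.59221 eV × (1.602177 × 10⁻¹⁹ J/eV) = 3.13902e-18 J
f = E/h = 3.13902e-18 J / (6.62607 × 10⁻³⁴ J·s) = 4.737e+15 Hz

This energy equals the ionization energy from the n = 5 state of C⁵⁺.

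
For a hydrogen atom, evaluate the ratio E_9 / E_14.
2.4198

Using E_n = -13.6057 Z² / n² eV with Z = 1:

E_9 = -13.6057 / 9² = -13.6057 / 81 = -0.1679716049 eV
E_14 = -13.6057 / 14² = -13.6057 / 196 = -0.0694168367 eV

The ratio is:
E_9/E_14 = (-0.1679716049) / (-0.0694168367)
E_9/E_14 = (-13.6057/81) / (-13.6057/196)
E_9/E_14 = 196/81
E_9/E_14 = 2.4198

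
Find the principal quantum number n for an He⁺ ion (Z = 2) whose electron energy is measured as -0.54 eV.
n = 10

The exact energy levels follow E_n = -13.6057 Z² / n² eV with Z = 2.

The measured value (-0.54 eV) is reported to only 2 significant figures, so we must test candidate n values and see which one matches to that precision.

Candidate energies:
  n = 8:  E = -13.6057 × 2² / 8² = -0.85036 eV
  n = 9:  E = -13.6057 × 2² / 9² = -0.67189 eV
  n = 10:  E = -13.6057 × 2² / 10² = -0.54423 eV  ← matches
  n = 11:  E = -13.6057 × 2² / 11² = -0.44978 eV
  n = 12:  E = -13.6057 × 2² / 12² = -0.37794 eV

Checking against the measurement of -0.54 eV (2 sig figs), only n = 10 agrees:
E_10 = -0.54423 eV, which rounds to -0.54 eV ✓

Therefore n = 10.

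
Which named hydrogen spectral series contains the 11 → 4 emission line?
Brackett series

The spectral series in hydrogen are named based on the final (lower) energy level:
- Lyman series: n_final = 1 (ultraviolet)
- Balmer series: n_final = 2 (visible/near-UV)
- Paschen series: n_final = 3 (infrared)
- Brackett series: n_final = 4 (infrared)
- Pfund series: n_final = 5 (far infrared)

Since this transition ends at n = 4, it belongs to the Brackett series.

For reference, this 11 → 4 line has photon energy
ΔE = 13.6057 eV × (1/4² - 1/11²) = 0.73791244835 eV,
corresponding to wavelength λ = hc/ΔE = 1239.84 eV·nm / 0.73791244835 eV = 1680.19933 nm in the infrared region.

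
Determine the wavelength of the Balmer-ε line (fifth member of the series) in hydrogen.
396.91 nm

The lines of a series are numbered from the longest wavelength (smallest ΔE) outward; the fifth line is the transition from n = n_f + 5 to n_f.
The Balmer series has all transitions ending at n_f = 2.

For H, the fifth line (ε-line) is the jump from n = 7 to n = 2:
E_7 = -13.6057 / 7² = -0.277667 eV
E_2 = -13.6057 / 2² = -3.401425 eV
ΔE = E_7 - E_2 = 3.123758 eV

λ = hc/E = 1239.84 eV·nm / 3.123758 eV
λ = 396.91 nm

This is the ε-line of the Balmer series in H.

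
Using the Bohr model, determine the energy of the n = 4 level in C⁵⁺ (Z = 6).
-30.61 eV

For hydrogen-like ions, the energy levels scale with Z²:
E_n = -13.6057 Z² / n² eV

For C⁵⁺ (Z = 6) at n = 4:
E_4 = -13.6057 × 6² / 4²
E_4 = -13.6057 × 36 / 16
E_4 = -489.8052 / 16
E_4 = -30.61 eV

The energy is 36 times more negative than hydrogen at the same n due to the stronger nuclear charge.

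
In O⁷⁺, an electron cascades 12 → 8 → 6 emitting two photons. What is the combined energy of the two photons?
18.140933 eV

The energy levels of O⁷⁺ are E_n = -13.6057 × 8² / n² eV.

First transition (12 → 8):
ΔE₁ = |E_8 - E_12|
ΔE₁ = |-13.605700000000 - (-6.046977777778)| = 7.558722222 eV

Second transition (8 → 6):
ΔE₂ = |E_6 - E_8|
ΔE₂ = |-24.187911111111 - (-13.605700000000)| = 10.582211111 eV

Total energy released:
E_total = ΔE₁ + ΔE₂ = 7.558722222 + 10.582211111 = 18.140933 eV

Note: This equals the direct transition 12 → 6: 18.140933 eV ✓
Energy is conserved regardless of the path taken.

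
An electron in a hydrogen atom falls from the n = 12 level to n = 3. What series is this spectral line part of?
Paschen series

The spectral series in hydrogen are named based on the final (lower) energy level:
- Lyman series: n_final = 1 (ultraviolet)
- Balmer series: n_final = 2 (visible/near-UV)
- Paschen series: n_final = 3 (infrared)
- Brackett series: n_final = 4 (infrared)
- Pfund series: n_final = 5 (far infrared)

Since this transition ends at n = 3, it belongs to the Paschen series.

For reference, this 12 → 3 line has photon energy
ΔE = 13.6057 eV × (1/3² - 1/12²) = 1.417260417 eV,
corresponding to wavelength λ = hc/ΔE = 1239.84 eV·nm / 1.417260417 eV = 874.81453 nm in the infrared region.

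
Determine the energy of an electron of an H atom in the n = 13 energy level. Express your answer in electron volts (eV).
-0.081 eV

The energy levels of a hydrogen-like atom are given by:
E_n = -13.6057 eV / n²

For n = 13:
E_13 = -13.6057 eV / 13²
E_13 = -13.6057 eV / 169
E_13 = -0.081 eV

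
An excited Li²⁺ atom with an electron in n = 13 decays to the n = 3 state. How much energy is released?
12.881 eV

The energy levels are E_n = -13.6057 Z² eV / n².

Energy at n = 13: E_13 = -13.6057 × 3² / 13² = -0.724564 eV
Energy at n = 3: E_3 = -13.6057 × 3² / 3² = -13.605700 eV

For emission (electron falling to lower state), the photon energy is:
E_photon = E_13 - E_3 = |-0.724564 - (-13.605700)|
E_photon = 12.881 eV

This energy is carried away by the emitted photon.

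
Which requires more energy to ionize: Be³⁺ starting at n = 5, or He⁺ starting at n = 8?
Be³⁺ at n = 5 (E = -8.70765 eV)

Using E_n = -13.6057 Z² / n² eV:

Be³⁺ (Z = 4) at n = 5:
E = -13.6057 × 4² / 5² = -13.6057 × 16 / 25 = -8.70764800 eV

He⁺ (Z = 2) at n = 8:
E = -13.6057 × 2² / 8² = -13.6057 × 4 / 64 = -0.85035625 eV

Since -8.70764800 eV < -0.85035625 eV,
Be³⁺ at n = 5 is more tightly bound (requires more energy to ionize).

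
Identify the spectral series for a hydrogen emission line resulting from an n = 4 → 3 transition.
Paschen series

The spectral series in hydrogen are named based on the final (lower) energy level:
- Lyman series: n_final = 1 (ultraviolet)
- Balmer series: n_final = 2 (visible/near-UV)
- Paschen series: n_final = 3 (infrared)
- Brackett series: n_final = 4 (infrared)
- Pfund series: n_final = 5 (far infrared)

Since this transition ends at n = 3, it belongs to the Paschen series.

For reference, this 4 → 3 line has photon energy
ΔE = 13.6057 eV × (1/3² - 1/4²) = 0.66138819 eV,
corresponding to wavelength λ = hc/ΔE = 1239.84 eV·nm / 0.66138819 eV = 1874.60 nm in the infrared region.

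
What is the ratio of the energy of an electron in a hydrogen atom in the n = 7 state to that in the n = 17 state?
5.89796

Using E_n = -13.6057 Z² / n² eV with Z = 1:

E_7 = -13.6057 / 7² = -13.6057 / 49 = -0.27766734694 eV
E_17 = -13.6057 / 17² = -13.6057 / 289 = -0.04707854671 eV

The ratio is:
E_7/E_17 = (-0.27766734694) / (-0.04707854671)
E_7/E_17 = (-13.6057/49) / (-13.6057/289)
E_7/E_17 = 289/49
E_7/E_17 = 5.89796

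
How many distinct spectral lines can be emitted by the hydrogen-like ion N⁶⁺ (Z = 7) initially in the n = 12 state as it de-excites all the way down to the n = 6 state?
21

The electron can occupy levels n = 6, 7, ..., 12 during de-excitation — that is m = 12 - 6 + 1 = 7 distinct levels.

The number of distinct spectral lines equals the number of ways to choose 2 of these m levels (each pair gives one possible emission transition):

Number of lines = m(m-1)/2 = 7×6/2 = 21

These correspond to all possible transitions between the 7 levels:
12 → 11, 12 → 10, 12 → 9, 12 → 8, 12 → 7, 12 → 6, 11 → 10, 11 → 9...

Each transition produces a photon with a unique energy (and thus wavelength). This count does not depend on Z.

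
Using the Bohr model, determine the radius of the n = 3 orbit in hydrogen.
0.47626 nm (or 4.76259 Å)

The Bohr radius formula is:
r_n = n² a₀ / Z

where a₀ = 0.05291772 nm is the Bohr radius.

For H (Z = 1) at n = 3:
r_3 = 3² × 0.05291772 nm / 1
r_3 = 9 × 0.05291772 nm / 1
r_3 = 0.476259 nm / 1
r_3 = 0.47626 nm

The electron orbits at approximately 0.47626 nm from the nucleus.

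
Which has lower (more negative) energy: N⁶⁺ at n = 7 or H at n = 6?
N⁶⁺ at n = 7 (E = -13.605700 eV)

Using E_n = -13.6057 Z² / n² eV:

N⁶⁺ (Z = 7) at n = 7:
E = -13.6057 × 7² / 7² = -13.6057 × 49 / 49 = -13.605700000 eV

H (Z = 1) at n = 6:
E = -13.6057 × 1² / 6² = -13.6057 × 1 / 36 = -0.377936111 eV

Since -13.605700000 eV < -0.377936111 eV,
N⁶⁺ at n = 7 is more tightly bound (requires more energy to ionize).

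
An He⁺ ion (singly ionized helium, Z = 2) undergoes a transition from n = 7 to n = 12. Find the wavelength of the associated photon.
1692.0755 nm

First, find the transition energy using E_n = -13.6057 Z² / n² eV:
E_7 = -13.6057 × 2² / 7² = -1.1106693878 eV
E_12 = -13.6057 × 2² / 12² = -0.3779361111 eV

Photon energy: |ΔE| = |E_12 - E_7| = 0.7327332767 eV

Convert to wavelength using E = hc/λ with hc = 1239.84 eV·nm:
λ = hc/E = 1239.84 eV·nm / 0.7327332767 eV
λ = 1692.0755 nm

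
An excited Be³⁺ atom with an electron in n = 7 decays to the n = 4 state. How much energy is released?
9.16302 eV

The energy levels are E_n = -13.6057 Z² eV / n².

Energy at n = 7: E_7 = -13.6057 × 4² / 7² = -4.44267755 eV
Energy at n = 4: E_4 = -13.6057 × 4² / 4² = -13.60570000 eV

For emission (electron falling to lower state), the photon energy is:
E_photon = E_7 - E_4 = |-4.44267755 - (-13.60570000)|
E_photon = 9.16302 eV

This energy is carried away by the emitted photon.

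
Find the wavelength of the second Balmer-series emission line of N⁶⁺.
9.91853 nm

The lines of a series are numbered from the longest wavelength (smallest ΔE) outward; the second line is the transition from n = n_f + 2 to n_f.
The Balmer series has all transitions ending at n_f = 2.

For N⁶⁺ (Z = 7), the second line (β-line) is the jump from n = 4 to n = 2:
E_4 = -13.6057 × 7² / 4² = -41.6674563 eV
E_2 = -13.6057 × 7² / 2² = -166.6698250 eV
ΔE = E_4 - E_2 = 125.0023687 eV

λ = hc/E = 1239.84 eV·nm / 125.0023687 eV
λ = 9.91853 nm

This is the β-line of the Balmer series in N⁶⁺.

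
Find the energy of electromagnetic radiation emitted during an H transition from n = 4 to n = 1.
12.755344 eV

The energy levels are E_n = -13.6057 eV / n².

Energy at n = 4: E_4 = -13.6057 / 4² = -0.850356250 eV
Energy at n = 1: E_1 = -13.6057 / 1² = -13.605700000 eV

For emission (electron falling to lower state), the photon energy is:
E_photon = E_4 - E_1 = |-0.850356250 - (-13.605700000)|
E_photon = 12.755344 eV

This energy is carried away by the emitted photon.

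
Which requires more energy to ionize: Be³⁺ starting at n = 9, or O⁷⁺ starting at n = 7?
O⁷⁺ at n = 7 (E = -17.77071 eV)

Using E_n = -13.6057 Z² / n² eV:

Be³⁺ (Z = 4) at n = 9:
E = -13.6057 × 4² / 9² = -13.6057 × 16 / 81 = -2.68754568 eV

O⁷⁺ (Z = 8) at n = 7:
E = -13.6057 × 8² / 7² = -13.6057 × 64 / 49 = -17.77071020 eV

Since -17.77071020 eV < -2.68754568 eV,
O⁷⁺ at n = 7 is more tightly bound (requires more energy to ionize).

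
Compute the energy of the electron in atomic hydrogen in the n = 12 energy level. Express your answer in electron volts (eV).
-0.09 eV

The energy levels of a hydrogen-like atom are given by:
E_n = -13.6057 eV / n²

For n = 12:
E_12 = -13.6057 eV / 12²
E_12 = -13.6057 eV / 144
E_12 = -0.09 eV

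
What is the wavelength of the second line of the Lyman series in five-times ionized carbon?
2.847704 nm

The lines of a series are numbered from the longest wavelength (smallest ΔE) outward; the second line is the transition from n = n_f + 2 to n_f.
The Lyman series has all transitions ending at n_f = 1.

For C⁵⁺ (Z = 6), the second line (β-line) is the jump from n = 3 to n = 1:
E_3 = -13.6057 × 6² / 3² = -54.42280000 eV
E_1 = -13.6057 × 6² / 1² = -489.80520000 eV
ΔE = E_3 - E_1 = 435.38240000 eV

λ = hc/E = 1239.84 eV·nm / 435.38240000 eV
λ = 2.847704 nm

This is the β-line of the Lyman series in C⁵⁺.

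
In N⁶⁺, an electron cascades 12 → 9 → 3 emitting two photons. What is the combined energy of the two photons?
69.44576 eV

The energy levels of N⁶⁺ are E_n = -13.6057 × 7² / n² eV.

First transition (12 → 9):
ΔE₁ = |E_9 - E_12|
ΔE₁ = |-8.23060864198 - (-4.62971736111)| = 3.60089128 eV

Second transition (9 → 3):
ΔE₂ = |E_3 - E_9|
ΔE₂ = |-74.07547777778 - (-8.23060864198)| = 65.84486914 eV

Total energy released:
E_total = ΔE₁ + ΔE₂ = 3.60089128 + 65.84486914 = 69.44576 eV

Note: This equals the direct transition 12 → 3: 69.44576 eV ✓
Energy is conserved regardless of the path taken.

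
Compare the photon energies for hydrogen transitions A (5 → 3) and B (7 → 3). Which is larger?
7 → 3

Calculate the energy for each transition:

Transition 5 → 3:
ΔE₁ = |E_3 - E_5| = |-13.6057/3² - (-13.6057/5²)|
ΔE₁ = |-1.51174444444 - (-0.54422800000)| = 0.96751644 eV

Transition 7 → 3:
ΔE₂ = |E_3 - E_7| = |-13.6057/3² - (-13.6057/7²)|
ΔE₂ = |-1.51174444444 - (-0.27766734694)| = 1.23407710 eV

Since 1.23407710 eV > 0.96751644 eV, the transition 7 → 3 emits the more energetic photon.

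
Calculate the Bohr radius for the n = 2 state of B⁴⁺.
0.04233 nm (or 0.42334 Å)

The Bohr radius formula is:
r_n = n² a₀ / Z

where a₀ = 0.05291772 nm is the Bohr radius.

For B⁴⁺ (Z = 5) at n = 2:
r_2 = 2² × 0.05291772 nm / 5
r_2 = 4 × 0.05291772 nm / 5
r_2 = 0.211671 nm / 5
r_2 = 0.04233 nm

The electron orbits at approximately 0.04233 nm from the nucleus.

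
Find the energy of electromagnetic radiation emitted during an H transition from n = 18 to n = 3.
1.470 eV

The energy levels are E_n = -13.6057 eV / n².

Energy at n = 18: E_18 = -13.6057 / 18² = -0.041993 eV
Energy at n = 3: E_3 = -13.6057 / 3² = -1.511744 eV

For emission (electron falling to lower state), the photon energy is:
E_photon = E_18 - E_3 = |-0.041993 - (-1.511744)|
E_photon = 1.470 eV

This energy is carried away by the emitted photon.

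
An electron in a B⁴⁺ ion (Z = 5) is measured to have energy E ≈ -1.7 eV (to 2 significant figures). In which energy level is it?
n = 14

The exact energy levels follow E_n = -13.6057 Z² / n² eV with Z = 5.

The measured value (-1.7 eV) is reported to only 2 significant figures, so we must test candidate n values and see which one matches to that precision.

Candidate energies:
  n = 12:  E = -13.6057 × 5² / 12² = -2.36210 eV
  n = 13:  E = -13.6057 × 5² / 13² = -2.01268 eV
  n = 14:  E = -13.6057 × 5² / 14² = -1.73542 eV  ← matches
  n = 15:  E = -13.6057 × 5² / 15² = -1.51174 eV
  n = 16:  E = -13.6057 × 5² / 16² = -1.32868 eV

Checking against the measurement of -1.7 eV (2 sig figs), only n = 14 agrees:
E_14 = -1.73542 eV, which rounds to -1.7 eV ✓

Therefore n = 14.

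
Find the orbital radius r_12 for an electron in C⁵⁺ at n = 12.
1.2700 nm (or 12.7003 Å)

The Bohr radius formula is:
r_n = n² a₀ / Z

where a₀ = 0.0529177 nm is the Bohr radius.

For C⁵⁺ (Z = 6) at n = 12:
r_12 = 12² × 0.0529177 nm / 6
r_12 = 144 × 0.0529177 nm / 6
r_12 = 7.62015 nm / 6
r_12 = 1.2700 nm

The electron orbits at approximately 1.2700 nm from the nucleus.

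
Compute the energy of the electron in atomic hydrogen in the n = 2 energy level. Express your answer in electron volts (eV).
-3.401 eV

The energy levels of a hydrogen-like atom are given by:
E_n = -13.6057 eV / n²

For n = 2:
E_2 = -13.6057 eV / 2²
E_2 = -13.6057 eV / 4
E_2 = -3.401 eV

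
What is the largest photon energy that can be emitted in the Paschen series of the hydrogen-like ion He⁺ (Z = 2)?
6.046978 eV

The series limit corresponds to the transition from n = ∞ to n = 3.
This is the highest energy (shortest wavelength) transition in the Paschen series.

E_∞ = 0 eV
E_3 = -13.6057 × 2² / 3² = -6.046978 eV

Energy at series limit:
ΔE = E_∞ - E_3 = 0 - (-6.046978) = 6.046978 eV

This energy equals the ionization energy from the n = 3 state of He⁺.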